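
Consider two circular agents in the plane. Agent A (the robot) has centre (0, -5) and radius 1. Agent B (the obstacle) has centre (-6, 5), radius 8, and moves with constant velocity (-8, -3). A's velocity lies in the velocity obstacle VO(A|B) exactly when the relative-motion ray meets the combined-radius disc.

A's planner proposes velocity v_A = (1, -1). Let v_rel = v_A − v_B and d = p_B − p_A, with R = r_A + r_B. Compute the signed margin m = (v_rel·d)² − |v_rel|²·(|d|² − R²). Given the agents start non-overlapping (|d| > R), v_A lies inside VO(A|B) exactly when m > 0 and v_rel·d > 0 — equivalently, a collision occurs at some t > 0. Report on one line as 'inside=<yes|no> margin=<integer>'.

d = (-6, 10),  |d|² = 136;  R = 1+8 = 9,  c = 136−9² = 55
v_rel = (9, 2),  |v_rel|² = 85;  v_rel·d = (9)·(-6) + (2)·(10) = -34
85·t² + 68·t + 55 = 0  ⇒  m = (-34)² − 85·55 = -3519
m = -3519 < 0,  v_rel·d = -34 < 0  ⇒  outside

inside=no margin=-3519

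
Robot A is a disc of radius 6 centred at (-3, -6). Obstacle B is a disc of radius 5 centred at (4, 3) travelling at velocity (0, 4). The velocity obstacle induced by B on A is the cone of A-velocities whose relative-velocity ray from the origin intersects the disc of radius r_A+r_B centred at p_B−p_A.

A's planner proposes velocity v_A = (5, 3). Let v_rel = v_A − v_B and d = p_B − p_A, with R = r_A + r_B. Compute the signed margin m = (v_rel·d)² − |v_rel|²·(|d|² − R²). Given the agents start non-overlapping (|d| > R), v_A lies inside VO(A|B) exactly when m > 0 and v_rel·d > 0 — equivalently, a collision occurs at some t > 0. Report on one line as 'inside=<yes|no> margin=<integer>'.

d = (7, 9),  |d|² = 130;  R = 6+5 = 11,  c = 130−11² = 9
v_rel = (5, -1),  |v_rel|² = 26;  v_rel·d = (5)·(7) + (-1)·(9) = 26
26·t² − 52·t + 9 = 0  ⇒  m = 26² − 26·9 = 442
m = 442 > 0,  v_rel·d = 26 > 0  ⇒  inside

inside=yes margin=442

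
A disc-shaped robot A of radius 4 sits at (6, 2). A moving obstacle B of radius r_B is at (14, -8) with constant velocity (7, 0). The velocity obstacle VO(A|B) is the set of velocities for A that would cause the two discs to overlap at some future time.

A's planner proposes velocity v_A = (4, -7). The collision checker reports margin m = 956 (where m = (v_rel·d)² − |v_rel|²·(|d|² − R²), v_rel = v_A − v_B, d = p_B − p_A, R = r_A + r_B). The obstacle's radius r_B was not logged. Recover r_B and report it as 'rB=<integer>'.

m = 956
d = (8, -10);  v_rel = (-3, -7),  |v_rel|² = 58
v_rel×d = (-3)·(-10) − (-7)·(8) = 86
since m = R²·58 − 86²:  R² = (7396 + 956) / 58 = 144
R = √144 = 12  ⇒  r_B = 12 − 4 = 8

rB=8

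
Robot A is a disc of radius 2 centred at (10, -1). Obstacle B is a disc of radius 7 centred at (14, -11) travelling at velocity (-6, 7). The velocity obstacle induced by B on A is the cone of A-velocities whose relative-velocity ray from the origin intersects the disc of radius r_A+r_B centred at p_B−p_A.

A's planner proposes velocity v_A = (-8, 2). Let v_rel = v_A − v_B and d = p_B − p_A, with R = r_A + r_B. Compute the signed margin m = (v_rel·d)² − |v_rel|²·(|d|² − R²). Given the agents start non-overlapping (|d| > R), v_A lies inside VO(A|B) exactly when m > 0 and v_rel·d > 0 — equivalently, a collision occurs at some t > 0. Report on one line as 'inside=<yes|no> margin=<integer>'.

d = (4, -10),  |d|² = 116;  R = 2+7 = 9,  c = 116−9² = 35
v_rel = (-2, -5),  |v_rel|² = 29;  v_rel·d = (-2)·(4) + (-5)·(-10) = 42
29·t² − 84·t + 35 = 0  ⇒  m = 42² − 29·35 = 749
m = 749 > 0,  v_rel·d = 42 > 0  ⇒  inside

inside=yes margin=749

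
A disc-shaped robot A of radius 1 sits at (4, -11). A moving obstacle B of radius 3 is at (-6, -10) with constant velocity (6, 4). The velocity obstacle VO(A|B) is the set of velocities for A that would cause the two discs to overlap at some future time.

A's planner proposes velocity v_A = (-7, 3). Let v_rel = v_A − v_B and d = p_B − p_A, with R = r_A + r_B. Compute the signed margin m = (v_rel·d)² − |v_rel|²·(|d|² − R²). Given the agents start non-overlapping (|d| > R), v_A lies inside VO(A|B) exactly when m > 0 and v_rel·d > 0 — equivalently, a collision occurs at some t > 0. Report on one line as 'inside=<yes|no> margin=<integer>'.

d = (-10, 1),  |d|² = 101;  R = 1+3 = 4,  c = 101−4² = 85
v_rel = (-13, -1),  |v_rel|² = 170;  v_rel·d = (-13)·(-10) + (-1)·(1) = 129
170·t² − 258·t + 85 = 0  ⇒  m = 129² − 170·85 = 2191
m = 2191 > 0,  v_rel·d = 129 > 0  ⇒  inside

inside=yes margin=2191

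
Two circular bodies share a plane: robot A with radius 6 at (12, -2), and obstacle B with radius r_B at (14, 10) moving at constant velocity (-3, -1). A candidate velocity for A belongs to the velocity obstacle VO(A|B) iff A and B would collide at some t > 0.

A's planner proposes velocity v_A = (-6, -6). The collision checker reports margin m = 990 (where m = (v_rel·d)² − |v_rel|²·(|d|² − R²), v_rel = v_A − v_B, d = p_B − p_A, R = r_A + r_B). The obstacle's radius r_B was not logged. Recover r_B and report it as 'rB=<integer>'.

m = 990
d = (2, 12);  v_rel = (-3, -5),  |v_rel|² = 34
v_rel×d = (-3)·(12) − (-5)·(2) = -26
since m = R²·34 − (-26)²:  R² = (676 + 990) / 34 = 49
R = √49 = 7  ⇒  r_B = 7 − 6 = 1

rB=1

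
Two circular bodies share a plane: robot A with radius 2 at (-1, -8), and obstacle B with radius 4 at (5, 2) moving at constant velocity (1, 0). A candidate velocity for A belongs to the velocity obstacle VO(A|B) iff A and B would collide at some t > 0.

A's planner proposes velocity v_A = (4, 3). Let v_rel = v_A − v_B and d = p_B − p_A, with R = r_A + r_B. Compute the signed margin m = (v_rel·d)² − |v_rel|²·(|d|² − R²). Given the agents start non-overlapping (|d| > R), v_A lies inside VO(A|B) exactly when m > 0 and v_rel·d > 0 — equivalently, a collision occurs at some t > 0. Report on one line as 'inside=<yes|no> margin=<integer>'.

d = (6, 10),  |d|² = 136;  R = 2+4 = 6,  c = 136−6² = 100
v_rel = (3, 3),  |v_rel|² = 18;  v_rel·d = (3)·(6) + (3)·(10) = 48
18·t² − 96·t + 100 = 0  ⇒  m = 48² − 18·100 = 504
m = 504 > 0,  v_rel·d = 48 > 0  ⇒  inside

inside=yes margin=504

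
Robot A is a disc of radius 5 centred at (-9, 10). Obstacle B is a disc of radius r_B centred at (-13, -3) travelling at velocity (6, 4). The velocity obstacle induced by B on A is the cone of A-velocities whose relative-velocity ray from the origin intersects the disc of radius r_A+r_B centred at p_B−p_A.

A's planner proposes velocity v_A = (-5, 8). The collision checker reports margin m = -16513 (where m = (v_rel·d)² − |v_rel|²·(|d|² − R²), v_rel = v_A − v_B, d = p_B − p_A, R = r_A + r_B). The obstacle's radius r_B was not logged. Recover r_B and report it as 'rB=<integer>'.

m = -16513
d = (-4, -13);  v_rel = (-11, 4),  |v_rel|² = 137
v_rel×d = (-11)·(-13) − (4)·(-4) = 159
since m = R²·137 − 159²:  R² = (25281 + -16513) / 137 = 64
R = √64 = 8  ⇒  r_B = 8 − 5 = 3

rB=3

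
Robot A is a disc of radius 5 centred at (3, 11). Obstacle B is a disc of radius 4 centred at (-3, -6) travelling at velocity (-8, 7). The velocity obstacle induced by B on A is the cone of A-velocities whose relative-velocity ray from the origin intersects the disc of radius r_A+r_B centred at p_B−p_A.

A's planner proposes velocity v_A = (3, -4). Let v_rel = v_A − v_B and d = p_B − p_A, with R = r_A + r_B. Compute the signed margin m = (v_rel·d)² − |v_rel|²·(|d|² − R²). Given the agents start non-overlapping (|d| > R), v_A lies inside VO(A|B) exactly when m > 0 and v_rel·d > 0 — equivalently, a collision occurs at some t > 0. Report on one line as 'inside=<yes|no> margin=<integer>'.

d = (-6, -17),  |d|² = 325;  R = 5+4 = 9,  c = 325−9² = 244
v_rel = (11, -11),  |v_rel|² = 242;  v_rel·d = (11)·(-6) + (-11)·(-17) = 121
242·t² − 242·t + 244 = 0  ⇒  m = 121² − 242·244 = -44407
m = -44407 < 0,  v_rel·d = 121 > 0  ⇒  outside

inside=no margin=-44407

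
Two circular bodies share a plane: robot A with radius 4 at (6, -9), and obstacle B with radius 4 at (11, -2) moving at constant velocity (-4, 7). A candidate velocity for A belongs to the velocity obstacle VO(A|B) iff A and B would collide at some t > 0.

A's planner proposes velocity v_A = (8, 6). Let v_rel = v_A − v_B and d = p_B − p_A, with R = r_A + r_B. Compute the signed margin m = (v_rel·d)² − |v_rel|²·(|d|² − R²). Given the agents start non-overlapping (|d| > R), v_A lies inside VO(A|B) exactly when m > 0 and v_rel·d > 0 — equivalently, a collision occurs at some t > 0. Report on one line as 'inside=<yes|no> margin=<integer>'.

d = (5, 7),  |d|² = 74;  R = 4+4 = 8,  c = 74−8² = 10
v_rel = (12, -1),  |v_rel|² = 145;  v_rel·d = (12)·(5) + (-1)·(7) = 53
145·t² − 106·t + 10 = 0  ⇒  m = 53² − 145·10 = 1359
m = 1359 > 0,  v_rel·d = 53 > 0  ⇒  inside

inside=yes margin=1359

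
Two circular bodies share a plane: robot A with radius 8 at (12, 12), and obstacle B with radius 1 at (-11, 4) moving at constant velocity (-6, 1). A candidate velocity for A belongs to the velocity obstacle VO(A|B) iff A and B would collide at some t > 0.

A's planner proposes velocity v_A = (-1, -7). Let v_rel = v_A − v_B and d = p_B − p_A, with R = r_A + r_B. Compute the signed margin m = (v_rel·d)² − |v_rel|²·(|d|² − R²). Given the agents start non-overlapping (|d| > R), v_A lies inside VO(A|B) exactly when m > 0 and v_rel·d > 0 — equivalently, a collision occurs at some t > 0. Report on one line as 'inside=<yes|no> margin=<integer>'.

d = (-23, -8),  |d|² = 593;  R = 8+1 = 9,  c = 593−9² = 512
v_rel = (5, -8),  |v_rel|² = 89;  v_rel·d = (5)·(-23) + (-8)·(-8) = -51
89·t² + 102·t + 512 = 0  ⇒  m = (-51)² − 89·512 = -42967
m = -42967 < 0,  v_rel·d = -51 < 0  ⇒  outside

inside=no margin=-42967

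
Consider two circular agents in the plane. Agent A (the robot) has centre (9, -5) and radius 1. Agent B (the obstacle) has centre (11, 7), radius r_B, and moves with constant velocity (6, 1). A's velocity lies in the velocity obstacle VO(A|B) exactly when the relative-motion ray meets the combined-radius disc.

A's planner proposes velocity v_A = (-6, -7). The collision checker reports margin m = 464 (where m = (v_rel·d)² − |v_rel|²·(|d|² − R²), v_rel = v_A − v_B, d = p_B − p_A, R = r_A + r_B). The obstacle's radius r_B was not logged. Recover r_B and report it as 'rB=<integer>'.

m = 464
d = (2, 12);  v_rel = (-12, -8),  |v_rel|² = 208
v_rel×d = (-12)·(12) − (-8)·(2) = -128
since m = R²·208 − (-128)²:  R² = (16384 + 464) / 208 = 81
R = √81 = 9  ⇒  r_B = 9 − 1 = 8

rB=8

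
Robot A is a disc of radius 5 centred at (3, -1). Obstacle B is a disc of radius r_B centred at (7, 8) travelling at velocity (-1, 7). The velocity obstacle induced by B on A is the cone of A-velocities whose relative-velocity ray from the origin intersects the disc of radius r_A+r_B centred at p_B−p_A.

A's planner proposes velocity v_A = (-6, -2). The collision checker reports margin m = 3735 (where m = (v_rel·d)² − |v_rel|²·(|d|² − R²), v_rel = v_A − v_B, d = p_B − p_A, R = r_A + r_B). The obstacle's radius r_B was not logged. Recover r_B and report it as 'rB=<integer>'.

m = 3735
d = (4, 9);  v_rel = (-5, -9),  |v_rel|² = 106
v_rel×d = (-5)·(9) − (-9)·(4) = -9
since m = R²·106 − (-9)²:  R² = (81 + 3735) / 106 = 36
R = √36 = 6  ⇒  r_B = 6 − 5 = 1

rB=1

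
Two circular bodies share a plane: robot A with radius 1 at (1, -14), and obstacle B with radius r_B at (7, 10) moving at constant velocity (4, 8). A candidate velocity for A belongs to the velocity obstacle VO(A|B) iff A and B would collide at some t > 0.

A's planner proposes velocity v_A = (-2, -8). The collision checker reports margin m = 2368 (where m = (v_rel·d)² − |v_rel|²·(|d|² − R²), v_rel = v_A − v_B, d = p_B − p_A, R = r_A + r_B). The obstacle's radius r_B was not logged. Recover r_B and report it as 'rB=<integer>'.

m = 2368
d = (6, 24);  v_rel = (-6, -16),  |v_rel|² = 292
v_rel×d = (-6)·(24) − (-16)·(6) = -48
since m = R²·292 − (-48)²:  R² = (2304 + 2368) / 292 = 16
R = √16 = 4  ⇒  r_B = 4 − 1 = 3

rB=3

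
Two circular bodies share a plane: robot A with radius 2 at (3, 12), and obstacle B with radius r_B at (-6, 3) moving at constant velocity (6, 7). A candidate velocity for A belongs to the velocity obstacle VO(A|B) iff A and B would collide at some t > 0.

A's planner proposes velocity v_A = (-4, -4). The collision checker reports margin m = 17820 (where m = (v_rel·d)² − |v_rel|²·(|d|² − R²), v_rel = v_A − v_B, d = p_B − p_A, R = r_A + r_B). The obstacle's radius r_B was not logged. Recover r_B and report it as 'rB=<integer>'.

m = 17820
d = (-9, -9);  v_rel = (-10, -11),  |v_rel|² = 221
v_rel×d = (-10)·(-9) − (-11)·(-9) = -9
since m = R²·221 − (-9)²:  R² = (81 + 17820) / 221 = 81
R = √81 = 9  ⇒  r_B = 9 − 2 = 7

rB=7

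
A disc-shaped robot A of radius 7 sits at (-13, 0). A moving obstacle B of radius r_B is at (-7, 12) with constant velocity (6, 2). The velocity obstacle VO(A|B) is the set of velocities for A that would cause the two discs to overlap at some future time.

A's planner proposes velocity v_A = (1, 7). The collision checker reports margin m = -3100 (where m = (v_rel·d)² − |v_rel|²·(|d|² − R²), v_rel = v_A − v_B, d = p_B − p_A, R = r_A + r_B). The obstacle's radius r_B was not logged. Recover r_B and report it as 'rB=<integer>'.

m = -3100
d = (6, 12);  v_rel = (-5, 5),  |v_rel|² = 50
v_rel×d = (-5)·(12) − (5)·(6) = -90
since m = R²·50 − (-90)²:  R² = (8100 + -3100) / 50 = 100
R = √100 = 10  ⇒  r_B = 10 − 7 = 3

rB=3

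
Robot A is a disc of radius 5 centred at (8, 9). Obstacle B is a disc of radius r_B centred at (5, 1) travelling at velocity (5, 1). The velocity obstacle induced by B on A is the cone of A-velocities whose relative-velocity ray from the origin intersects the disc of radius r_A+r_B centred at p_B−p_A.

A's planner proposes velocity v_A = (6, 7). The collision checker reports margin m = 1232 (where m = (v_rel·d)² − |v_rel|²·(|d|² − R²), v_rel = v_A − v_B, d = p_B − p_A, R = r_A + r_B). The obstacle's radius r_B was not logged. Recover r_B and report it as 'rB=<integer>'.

m = 1232
d = (-3, -8);  v_rel = (1, 6),  |v_rel|² = 37
v_rel×d = (1)·(-8) − (6)·(-3) = 10
since m = R²·37 − 10²:  R² = (100 + 1232) / 37 = 36
R = √36 = 6  ⇒  r_B = 6 − 5 = 1

rB=1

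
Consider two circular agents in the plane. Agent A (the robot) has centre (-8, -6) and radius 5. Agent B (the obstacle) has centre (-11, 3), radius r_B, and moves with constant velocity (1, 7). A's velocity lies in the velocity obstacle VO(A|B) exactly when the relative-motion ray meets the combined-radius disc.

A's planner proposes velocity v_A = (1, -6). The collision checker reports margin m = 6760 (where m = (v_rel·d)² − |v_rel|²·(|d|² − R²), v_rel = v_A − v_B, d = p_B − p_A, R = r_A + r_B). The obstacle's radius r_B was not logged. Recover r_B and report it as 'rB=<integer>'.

m = 6760
d = (-3, 9);  v_rel = (0, -13),  |v_rel|² = 169
v_rel×d = (0)·(9) − (-13)·(-3) = -39
since m = R²·169 − (-39)²:  R² = (1521 + 6760) / 169 = 49
R = √49 = 7  ⇒  r_B = 7 − 5 = 2

rB=2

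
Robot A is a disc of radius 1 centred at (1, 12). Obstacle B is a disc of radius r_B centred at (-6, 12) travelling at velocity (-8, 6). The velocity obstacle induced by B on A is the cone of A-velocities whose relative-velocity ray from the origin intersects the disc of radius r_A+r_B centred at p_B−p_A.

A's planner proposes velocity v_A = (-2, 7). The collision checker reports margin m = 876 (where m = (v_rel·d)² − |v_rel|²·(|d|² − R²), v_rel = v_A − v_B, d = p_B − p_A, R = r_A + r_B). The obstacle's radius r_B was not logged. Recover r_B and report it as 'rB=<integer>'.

m = 876
d = (-7, 0);  v_rel = (6, 1),  |v_rel|² = 37
v_rel×d = (6)·(0) − (1)·(-7) = 7
since m = R²·37 − 7²:  R² = (49 + 876) / 37 = 25
R = √25 = 5  ⇒  r_B = 5 − 1 = 4

rB=4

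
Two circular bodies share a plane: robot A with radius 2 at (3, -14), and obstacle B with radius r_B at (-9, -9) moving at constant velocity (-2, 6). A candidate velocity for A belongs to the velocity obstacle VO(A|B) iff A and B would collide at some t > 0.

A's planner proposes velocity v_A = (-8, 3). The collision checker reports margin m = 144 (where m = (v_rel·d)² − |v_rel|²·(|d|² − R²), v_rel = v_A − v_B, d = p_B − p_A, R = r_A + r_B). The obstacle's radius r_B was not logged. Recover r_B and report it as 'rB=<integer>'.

m = 144
d = (-12, 5);  v_rel = (-6, -3),  |v_rel|² = 45
v_rel×d = (-6)·(5) − (-3)·(-12) = -66
since m = R²·45 − (-66)²:  R² = (4356 + 144) / 45 = 100
R = √100 = 10  ⇒  r_B = 10 − 2 = 8

rB=8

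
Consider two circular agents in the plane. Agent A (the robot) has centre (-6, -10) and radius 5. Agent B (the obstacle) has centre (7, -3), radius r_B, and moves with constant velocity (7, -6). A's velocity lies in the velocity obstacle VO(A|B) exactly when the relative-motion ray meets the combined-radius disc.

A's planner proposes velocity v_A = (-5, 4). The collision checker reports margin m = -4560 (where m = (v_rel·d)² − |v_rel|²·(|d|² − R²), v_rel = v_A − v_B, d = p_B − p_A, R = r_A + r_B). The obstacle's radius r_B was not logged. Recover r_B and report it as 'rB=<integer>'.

m = -4560
d = (13, 7);  v_rel = (-12, 10),  |v_rel|² = 244
v_rel×d = (-12)·(7) − (10)·(13) = -214
since m = R²·244 − (-214)²:  R² = (45796 + -4560) / 244 = 169
R = √169 = 13  ⇒  r_B = 13 − 5 = 8

rB=8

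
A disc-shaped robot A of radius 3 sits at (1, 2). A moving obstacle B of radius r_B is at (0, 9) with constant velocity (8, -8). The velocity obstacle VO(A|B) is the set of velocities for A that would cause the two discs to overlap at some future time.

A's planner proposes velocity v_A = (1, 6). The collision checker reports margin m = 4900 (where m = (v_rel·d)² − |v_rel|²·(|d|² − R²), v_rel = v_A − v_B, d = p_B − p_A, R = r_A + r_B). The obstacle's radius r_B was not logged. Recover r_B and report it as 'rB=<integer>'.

m = 4900
d = (-1, 7);  v_rel = (-7, 14),  |v_rel|² = 245
v_rel×d = (-7)·(7) − (14)·(-1) = -35
since m = R²·245 − (-35)²:  R² = (1225 + 4900) / 245 = 25
R = √25 = 5  ⇒  r_B = 5 − 3 = 2

rB=2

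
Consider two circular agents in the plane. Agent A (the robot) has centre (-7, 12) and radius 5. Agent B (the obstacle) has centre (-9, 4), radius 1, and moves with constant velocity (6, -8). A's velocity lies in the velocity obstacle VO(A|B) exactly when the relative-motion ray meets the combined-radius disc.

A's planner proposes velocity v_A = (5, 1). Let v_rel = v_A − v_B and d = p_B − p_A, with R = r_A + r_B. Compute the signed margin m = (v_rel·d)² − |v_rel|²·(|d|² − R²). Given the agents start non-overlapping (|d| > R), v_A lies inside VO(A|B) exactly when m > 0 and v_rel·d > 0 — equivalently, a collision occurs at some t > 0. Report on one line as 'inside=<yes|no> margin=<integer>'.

d = (-2, -8),  |d|² = 68;  R = 5+1 = 6,  c = 68−6² = 32
v_rel = (-1, 9),  |v_rel|² = 82;  v_rel·d = (-1)·(-2) + (9)·(-8) = -70
82·t² + 140·t + 32 = 0  ⇒  m = (-70)² − 82·32 = 2276
m = 2276 > 0,  v_rel·d = -70 < 0  ⇒  outside

inside=no margin=2276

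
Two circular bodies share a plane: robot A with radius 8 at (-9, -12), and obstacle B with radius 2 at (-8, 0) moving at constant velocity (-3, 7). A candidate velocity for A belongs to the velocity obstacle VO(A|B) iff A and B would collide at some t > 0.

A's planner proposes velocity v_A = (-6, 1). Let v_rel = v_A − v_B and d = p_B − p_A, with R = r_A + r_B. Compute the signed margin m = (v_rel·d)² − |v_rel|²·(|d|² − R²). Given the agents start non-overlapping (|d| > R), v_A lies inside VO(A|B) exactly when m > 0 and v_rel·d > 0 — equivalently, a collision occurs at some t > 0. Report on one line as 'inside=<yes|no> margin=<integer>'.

d = (1, 12),  |d|² = 145;  R = 8+2 = 10,  c = 145−10² = 45
v_rel = (-3, -6),  |v_rel|² = 45;  v_rel·d = (-3)·(1) + (-6)·(12) = -75
45·t² + 150·t + 45 = 0  ⇒  m = (-75)² − 45·45 = 3600
m = 3600 > 0,  v_rel·d = -75 < 0  ⇒  outside

inside=no margin=3600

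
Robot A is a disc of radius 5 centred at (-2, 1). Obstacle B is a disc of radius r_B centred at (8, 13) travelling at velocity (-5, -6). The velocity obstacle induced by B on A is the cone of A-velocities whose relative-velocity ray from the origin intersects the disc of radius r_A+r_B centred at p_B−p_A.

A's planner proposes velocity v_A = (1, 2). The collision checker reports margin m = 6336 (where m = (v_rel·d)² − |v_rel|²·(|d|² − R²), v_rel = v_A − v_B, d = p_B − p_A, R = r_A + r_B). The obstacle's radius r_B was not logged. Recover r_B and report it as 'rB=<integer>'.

m = 6336
d = (10, 12);  v_rel = (6, 8),  |v_rel|² = 100
v_rel×d = (6)·(12) − (8)·(10) = -8
since m = R²·100 − (-8)²:  R² = (64 + 6336) / 100 = 64
R = √64 = 8  ⇒  r_B = 8 − 5 = 3

rB=3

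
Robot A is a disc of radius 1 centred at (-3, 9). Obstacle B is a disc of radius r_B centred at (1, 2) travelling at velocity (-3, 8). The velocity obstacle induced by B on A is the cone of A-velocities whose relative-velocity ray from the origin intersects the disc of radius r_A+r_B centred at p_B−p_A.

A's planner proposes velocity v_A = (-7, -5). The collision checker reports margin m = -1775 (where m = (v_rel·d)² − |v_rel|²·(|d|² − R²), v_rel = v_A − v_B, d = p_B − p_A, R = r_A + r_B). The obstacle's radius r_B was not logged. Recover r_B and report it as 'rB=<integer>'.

m = -1775
d = (4, -7);  v_rel = (-4, -13),  |v_rel|² = 185
v_rel×d = (-4)·(-7) − (-13)·(4) = 80
since m = R²·185 − 80²:  R² = (6400 + -1775) / 185 = 25
R = √25 = 5  ⇒  r_B = 5 − 1 = 4

rB=4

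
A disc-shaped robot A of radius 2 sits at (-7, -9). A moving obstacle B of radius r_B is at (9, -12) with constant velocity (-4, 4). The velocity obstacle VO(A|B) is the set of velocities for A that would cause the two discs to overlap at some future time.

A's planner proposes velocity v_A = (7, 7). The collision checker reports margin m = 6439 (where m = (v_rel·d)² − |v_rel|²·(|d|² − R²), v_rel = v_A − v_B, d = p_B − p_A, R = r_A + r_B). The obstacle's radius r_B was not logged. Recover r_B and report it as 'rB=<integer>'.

m = 6439
d = (16, -3);  v_rel = (11, 3),  |v_rel|² = 130
v_rel×d = (11)·(-3) − (3)·(16) = -81
since m = R²·130 − (-81)²:  R² = (6561 + 6439) / 130 = 100
R = √100 = 10  ⇒  r_B = 10 − 2 = 8

rB=8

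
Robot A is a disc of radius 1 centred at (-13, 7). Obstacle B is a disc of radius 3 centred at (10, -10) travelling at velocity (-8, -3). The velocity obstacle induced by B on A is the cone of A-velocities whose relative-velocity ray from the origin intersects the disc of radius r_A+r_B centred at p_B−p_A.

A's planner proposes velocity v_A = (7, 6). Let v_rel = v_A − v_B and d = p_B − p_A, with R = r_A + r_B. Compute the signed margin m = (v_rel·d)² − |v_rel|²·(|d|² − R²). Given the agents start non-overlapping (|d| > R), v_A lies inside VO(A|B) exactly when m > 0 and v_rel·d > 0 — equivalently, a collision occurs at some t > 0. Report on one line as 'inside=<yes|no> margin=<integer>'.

d = (23, -17),  |d|² = 818;  R = 1+3 = 4,  c = 818−4² = 802
v_rel = (15, 9),  |v_rel|² = 306;  v_rel·d = (15)·(23) + (9)·(-17) = 192
306·t² − 384·t + 802 = 0  ⇒  m = 192² − 306·802 = -208548
m = -208548 < 0,  v_rel·d = 192 > 0  ⇒  outside

inside=no margin=-208548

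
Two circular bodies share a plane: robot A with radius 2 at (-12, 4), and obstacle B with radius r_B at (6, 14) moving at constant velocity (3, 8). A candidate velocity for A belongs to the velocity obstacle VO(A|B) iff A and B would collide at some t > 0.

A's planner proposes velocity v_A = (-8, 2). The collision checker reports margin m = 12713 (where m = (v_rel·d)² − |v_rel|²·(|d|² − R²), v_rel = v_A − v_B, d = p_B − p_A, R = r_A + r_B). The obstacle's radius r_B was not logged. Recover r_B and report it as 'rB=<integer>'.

m = 12713
d = (18, 10);  v_rel = (-11, -6),  |v_rel|² = 157
v_rel×d = (-11)·(10) − (-6)·(18) = -2
since m = R²·157 − (-2)²:  R² = (4 + 12713) / 157 = 81
R = √81 = 9  ⇒  r_B = 9 − 2 = 7

rB=7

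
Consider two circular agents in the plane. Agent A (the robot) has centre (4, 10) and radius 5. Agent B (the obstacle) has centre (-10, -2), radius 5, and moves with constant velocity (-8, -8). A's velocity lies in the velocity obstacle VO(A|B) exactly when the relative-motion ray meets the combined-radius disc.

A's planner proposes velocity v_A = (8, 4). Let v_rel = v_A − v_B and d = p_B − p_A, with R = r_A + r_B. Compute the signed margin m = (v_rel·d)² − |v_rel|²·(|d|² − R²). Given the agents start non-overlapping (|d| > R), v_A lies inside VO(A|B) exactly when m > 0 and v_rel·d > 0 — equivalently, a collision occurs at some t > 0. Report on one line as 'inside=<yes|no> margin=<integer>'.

d = (-14, -12),  |d|² = 340;  R = 5+5 = 10,  c = 340−10² = 240
v_rel = (16, 12),  |v_rel|² = 400;  v_rel·d = (16)·(-14) + (12)·(-12) = -368
400·t² + 736·t + 240 = 0  ⇒  m = (-368)² − 400·240 = 39424
m = 39424 > 0,  v_rel·d = -368 < 0  ⇒  outside

inside=no margin=39424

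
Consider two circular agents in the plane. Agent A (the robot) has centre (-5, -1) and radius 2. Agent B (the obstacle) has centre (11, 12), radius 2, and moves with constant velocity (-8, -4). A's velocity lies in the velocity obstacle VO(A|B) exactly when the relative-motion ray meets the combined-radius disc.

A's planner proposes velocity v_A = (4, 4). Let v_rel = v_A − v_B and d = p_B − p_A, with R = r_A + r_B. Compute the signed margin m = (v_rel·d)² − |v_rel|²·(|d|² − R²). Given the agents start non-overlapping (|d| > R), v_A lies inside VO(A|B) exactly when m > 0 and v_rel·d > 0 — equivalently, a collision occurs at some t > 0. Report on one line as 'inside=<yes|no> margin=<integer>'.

d = (16, 13),  |d|² = 425;  R = 2+2 = 4,  c = 425−4² = 409
v_rel = (12, 8),  |v_rel|² = 208;  v_rel·d = (12)·(16) + (8)·(13) = 296
208·t² − 592·t + 409 = 0  ⇒  m = 296² − 208·409 = 2544
m = 2544 > 0,  v_rel·d = 296 > 0  ⇒  inside

inside=yes margin=2544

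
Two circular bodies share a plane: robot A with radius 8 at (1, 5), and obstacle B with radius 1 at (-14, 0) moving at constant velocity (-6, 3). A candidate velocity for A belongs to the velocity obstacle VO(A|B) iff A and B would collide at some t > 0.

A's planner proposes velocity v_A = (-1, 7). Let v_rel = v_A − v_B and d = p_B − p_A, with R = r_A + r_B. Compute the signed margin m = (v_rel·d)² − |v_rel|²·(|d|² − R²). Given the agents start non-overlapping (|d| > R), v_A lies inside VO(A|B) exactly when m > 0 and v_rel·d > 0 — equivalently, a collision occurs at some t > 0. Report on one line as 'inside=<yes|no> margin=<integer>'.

d = (-15, -5),  |d|² = 250;  R = 8+1 = 9,  c = 250−9² = 169
v_rel = (5, 4),  |v_rel|² = 41;  v_rel·d = (5)·(-15) + (4)·(-5) = -95
41·t² + 190·t + 169 = 0  ⇒  m = (-95)² − 41·169 = 2096
m = 2096 > 0,  v_rel·d = -95 < 0  ⇒  outside

inside=no margin=2096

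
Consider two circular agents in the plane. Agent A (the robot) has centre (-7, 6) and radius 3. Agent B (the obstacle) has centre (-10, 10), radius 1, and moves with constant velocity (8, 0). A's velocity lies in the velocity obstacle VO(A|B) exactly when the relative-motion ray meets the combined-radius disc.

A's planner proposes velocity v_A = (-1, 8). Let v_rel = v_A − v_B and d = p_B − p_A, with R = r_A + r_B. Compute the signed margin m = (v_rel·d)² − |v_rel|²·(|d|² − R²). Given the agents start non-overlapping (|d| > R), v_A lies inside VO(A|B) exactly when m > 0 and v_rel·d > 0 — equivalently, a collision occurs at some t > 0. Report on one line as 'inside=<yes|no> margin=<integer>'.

d = (-3, 4),  |d|² = 25;  R = 3+1 = 4,  c = 25−4² = 9
v_rel = (-9, 8),  |v_rel|² = 145;  v_rel·d = (-9)·(-3) + (8)·(4) = 59
145·t² − 118·t + 9 = 0  ⇒  m = 59² − 145·9 = 2176
m = 2176 > 0,  v_rel·d = 59 > 0  ⇒  inside

inside=yes margin=2176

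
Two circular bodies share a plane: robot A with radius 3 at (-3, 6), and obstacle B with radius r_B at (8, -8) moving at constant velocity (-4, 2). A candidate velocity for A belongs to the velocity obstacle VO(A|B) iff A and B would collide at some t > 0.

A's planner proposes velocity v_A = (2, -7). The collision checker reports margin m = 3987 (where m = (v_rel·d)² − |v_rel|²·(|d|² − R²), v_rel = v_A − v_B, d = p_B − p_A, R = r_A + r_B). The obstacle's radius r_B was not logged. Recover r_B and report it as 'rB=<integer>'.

m = 3987
d = (11, -14);  v_rel = (6, -9),  |v_rel|² = 117
v_rel×d = (6)·(-14) − (-9)·(11) = 15
since m = R²·117 − 15²:  R² = (225 + 3987) / 117 = 36
R = √36 = 6  ⇒  r_B = 6 − 3 = 3

rB=3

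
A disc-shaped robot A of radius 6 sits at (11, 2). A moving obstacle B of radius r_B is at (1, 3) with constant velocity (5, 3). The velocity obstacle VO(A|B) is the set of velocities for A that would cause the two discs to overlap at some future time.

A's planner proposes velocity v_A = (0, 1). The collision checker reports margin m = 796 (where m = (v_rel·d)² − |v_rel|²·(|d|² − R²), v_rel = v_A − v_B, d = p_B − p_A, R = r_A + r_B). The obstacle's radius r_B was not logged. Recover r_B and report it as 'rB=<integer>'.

m = 796
d = (-10, 1);  v_rel = (-5, -2),  |v_rel|² = 29
v_rel×d = (-5)·(1) − (-2)·(-10) = -25
since m = R²·29 − (-25)²:  R² = (625 + 796) / 29 = 49
R = √49 = 7  ⇒  r_B = 7 − 6 = 1

rB=1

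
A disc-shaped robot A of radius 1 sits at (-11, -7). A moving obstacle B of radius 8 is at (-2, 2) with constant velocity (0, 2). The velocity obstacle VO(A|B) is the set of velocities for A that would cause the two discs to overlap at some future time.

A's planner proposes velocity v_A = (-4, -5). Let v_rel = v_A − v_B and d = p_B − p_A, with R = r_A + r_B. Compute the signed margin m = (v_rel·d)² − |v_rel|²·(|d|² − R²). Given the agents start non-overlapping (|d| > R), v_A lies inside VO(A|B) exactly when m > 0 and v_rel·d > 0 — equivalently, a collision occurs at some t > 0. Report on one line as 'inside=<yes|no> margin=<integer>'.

d = (9, 9),  |d|² = 162;  R = 1+8 = 9,  c = 162−9² = 81
v_rel = (-4, -7),  |v_rel|² = 65;  v_rel·d = (-4)·(9) + (-7)·(9) = -99
65·t² + 198·t + 81 = 0  ⇒  m = (-99)² − 65·81 = 4536
m = 4536 > 0,  v_rel·d = -99 < 0  ⇒  outside

inside=no margin=4536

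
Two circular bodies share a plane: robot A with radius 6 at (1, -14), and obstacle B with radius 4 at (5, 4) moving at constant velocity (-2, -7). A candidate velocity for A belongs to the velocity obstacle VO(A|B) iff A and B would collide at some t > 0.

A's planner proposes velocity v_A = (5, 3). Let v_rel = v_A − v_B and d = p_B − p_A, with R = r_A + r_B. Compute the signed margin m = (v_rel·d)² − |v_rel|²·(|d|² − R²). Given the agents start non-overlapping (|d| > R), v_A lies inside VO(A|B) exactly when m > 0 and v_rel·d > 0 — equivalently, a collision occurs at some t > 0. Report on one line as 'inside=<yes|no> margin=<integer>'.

d = (4, 18),  |d|² = 340;  R = 6+4 = 10,  c = 340−10² = 240
v_rel = (7, 10),  |v_rel|² = 149;  v_rel·d = (7)·(4) + (10)·(18) = 208
149·t² − 416·t + 240 = 0  ⇒  m = 208² − 149·240 = 7504
m = 7504 > 0,  v_rel·d = 208 > 0  ⇒  inside

inside=yes margin=7504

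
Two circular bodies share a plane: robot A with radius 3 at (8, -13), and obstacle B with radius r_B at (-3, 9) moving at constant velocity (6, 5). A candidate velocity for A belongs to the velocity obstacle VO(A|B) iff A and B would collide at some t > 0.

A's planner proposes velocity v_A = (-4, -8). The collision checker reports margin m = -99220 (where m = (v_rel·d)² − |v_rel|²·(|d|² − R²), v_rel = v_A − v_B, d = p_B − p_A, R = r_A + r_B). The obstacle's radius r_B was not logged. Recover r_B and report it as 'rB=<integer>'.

m = -99220
d = (-11, 22);  v_rel = (-10, -13),  |v_rel|² = 269
v_rel×d = (-10)·(22) − (-13)·(-11) = -363
since m = R²·269 − (-363)²:  R² = (131769 + -99220) / 269 = 121
R = √121 = 11  ⇒  r_B = 11 − 3 = 8

rB=8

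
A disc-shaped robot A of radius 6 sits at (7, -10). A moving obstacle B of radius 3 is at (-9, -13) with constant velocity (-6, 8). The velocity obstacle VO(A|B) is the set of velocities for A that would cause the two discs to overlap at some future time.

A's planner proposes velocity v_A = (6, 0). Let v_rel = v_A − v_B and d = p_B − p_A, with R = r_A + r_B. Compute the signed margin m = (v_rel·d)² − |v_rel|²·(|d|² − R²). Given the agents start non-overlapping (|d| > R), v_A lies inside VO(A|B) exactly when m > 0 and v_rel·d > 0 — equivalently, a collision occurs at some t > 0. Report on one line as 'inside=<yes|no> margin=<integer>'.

d = (-16, -3),  |d|² = 265;  R = 6+3 = 9,  c = 265−9² = 184
v_rel = (12, -8),  |v_rel|² = 208;  v_rel·d = (12)·(-16) + (-8)·(-3) = -168
208·t² + 336·t + 184 = 0  ⇒  m = (-168)² − 208·184 = -10048
m = -10048 < 0,  v_rel·d = -168 < 0  ⇒  outside

inside=no margin=-10048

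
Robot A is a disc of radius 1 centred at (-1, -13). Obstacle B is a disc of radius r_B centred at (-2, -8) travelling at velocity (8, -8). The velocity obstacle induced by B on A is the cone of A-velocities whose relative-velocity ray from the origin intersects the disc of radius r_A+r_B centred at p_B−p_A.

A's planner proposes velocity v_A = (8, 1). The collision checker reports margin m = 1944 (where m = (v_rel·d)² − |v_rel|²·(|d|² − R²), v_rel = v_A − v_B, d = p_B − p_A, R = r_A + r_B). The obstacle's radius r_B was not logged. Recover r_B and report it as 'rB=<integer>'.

m = 1944
d = (-1, 5);  v_rel = (0, 9),  |v_rel|² = 81
v_rel×d = (0)·(5) − (9)·(-1) = 9
since m = R²·81 − 9²:  R² = (81 + 1944) / 81 = 25
R = √25 = 5  ⇒  r_B = 5 − 1 = 4

rB=4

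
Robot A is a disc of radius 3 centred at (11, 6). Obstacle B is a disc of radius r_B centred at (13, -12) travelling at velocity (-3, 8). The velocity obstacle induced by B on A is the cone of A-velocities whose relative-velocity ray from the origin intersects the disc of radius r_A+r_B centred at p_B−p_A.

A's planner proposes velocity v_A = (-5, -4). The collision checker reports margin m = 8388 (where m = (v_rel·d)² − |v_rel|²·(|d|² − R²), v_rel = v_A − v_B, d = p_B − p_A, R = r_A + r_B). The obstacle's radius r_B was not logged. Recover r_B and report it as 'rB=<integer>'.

m = 8388
d = (2, -18);  v_rel = (-2, -12),  |v_rel|² = 148
v_rel×d = (-2)·(-18) − (-12)·(2) = 60
since m = R²·148 − 60²:  R² = (3600 + 8388) / 148 = 81
R = √81 = 9  ⇒  r_B = 9 − 3 = 6

rB=6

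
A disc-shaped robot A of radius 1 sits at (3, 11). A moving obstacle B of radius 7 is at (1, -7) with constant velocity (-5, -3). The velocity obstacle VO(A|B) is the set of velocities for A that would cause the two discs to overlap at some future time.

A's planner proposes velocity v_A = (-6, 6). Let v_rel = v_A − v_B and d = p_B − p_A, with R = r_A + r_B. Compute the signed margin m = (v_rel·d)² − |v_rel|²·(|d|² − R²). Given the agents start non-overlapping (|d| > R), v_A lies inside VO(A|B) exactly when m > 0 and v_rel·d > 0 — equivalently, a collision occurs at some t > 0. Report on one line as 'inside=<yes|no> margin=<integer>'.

d = (-2, -18),  |d|² = 328;  R = 1+7 = 8,  c = 328−8² = 264
v_rel = (-1, 9),  |v_rel|² = 82;  v_rel·d = (-1)·(-2) + (9)·(-18) = -160
82·t² + 320·t + 264 = 0  ⇒  m = (-160)² − 82·264 = 3952
m = 3952 > 0,  v_rel·d = -160 < 0  ⇒  outside

inside=no margin=3952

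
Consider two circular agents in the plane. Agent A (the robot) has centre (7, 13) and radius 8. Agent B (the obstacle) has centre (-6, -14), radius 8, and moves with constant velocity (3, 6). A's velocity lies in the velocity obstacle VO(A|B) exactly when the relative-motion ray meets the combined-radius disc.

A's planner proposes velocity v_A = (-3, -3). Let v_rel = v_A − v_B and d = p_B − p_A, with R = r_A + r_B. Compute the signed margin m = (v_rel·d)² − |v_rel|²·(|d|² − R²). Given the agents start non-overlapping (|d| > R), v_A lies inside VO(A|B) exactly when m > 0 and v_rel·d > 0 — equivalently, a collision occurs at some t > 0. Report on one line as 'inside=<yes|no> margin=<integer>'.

d = (-13, -27),  |d|² = 898;  R = 8+8 = 16,  c = 898−16² = 642
v_rel = (-6, -9),  |v_rel|² = 117;  v_rel·d = (-6)·(-13) + (-9)·(-27) = 321
117·t² − 642·t + 642 = 0  ⇒  m = 321² − 117·642 = 27927
m = 27927 > 0,  v_rel·d = 321 > 0  ⇒  inside

inside=yes margin=27927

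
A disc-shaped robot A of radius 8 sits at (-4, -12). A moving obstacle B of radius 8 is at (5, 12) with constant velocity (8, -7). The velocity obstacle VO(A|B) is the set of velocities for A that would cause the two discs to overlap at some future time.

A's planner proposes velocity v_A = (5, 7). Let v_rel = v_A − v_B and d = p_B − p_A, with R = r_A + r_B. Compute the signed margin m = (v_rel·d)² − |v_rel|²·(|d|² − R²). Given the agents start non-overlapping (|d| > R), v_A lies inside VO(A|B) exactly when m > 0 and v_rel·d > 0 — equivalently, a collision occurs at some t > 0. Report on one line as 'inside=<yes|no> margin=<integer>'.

d = (9, 24),  |d|² = 657;  R = 8+8 = 16,  c = 657−16² = 401
v_rel = (-3, 14),  |v_rel|² = 205;  v_rel·d = (-3)·(9) + (14)·(24) = 309
205·t² − 618·t + 401 = 0  ⇒  m = 309² − 205·401 = 13276
m = 13276 > 0,  v_rel·d = 309 > 0  ⇒  inside

inside=yes margin=13276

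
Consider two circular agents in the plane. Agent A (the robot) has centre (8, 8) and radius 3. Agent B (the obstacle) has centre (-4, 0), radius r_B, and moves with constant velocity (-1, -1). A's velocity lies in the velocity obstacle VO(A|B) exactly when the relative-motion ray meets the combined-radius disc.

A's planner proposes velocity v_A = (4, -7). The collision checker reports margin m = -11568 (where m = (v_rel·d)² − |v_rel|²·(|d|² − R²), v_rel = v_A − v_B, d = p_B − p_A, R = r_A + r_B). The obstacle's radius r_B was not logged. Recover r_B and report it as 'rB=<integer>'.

m = -11568
d = (-12, -8);  v_rel = (5, -6),  |v_rel|² = 61
v_rel×d = (5)·(-8) − (-6)·(-12) = -112
since m = R²·61 − (-112)²:  R² = (12544 + -11568) / 61 = 16
R = √16 = 4  ⇒  r_B = 4 − 3 = 1

rB=1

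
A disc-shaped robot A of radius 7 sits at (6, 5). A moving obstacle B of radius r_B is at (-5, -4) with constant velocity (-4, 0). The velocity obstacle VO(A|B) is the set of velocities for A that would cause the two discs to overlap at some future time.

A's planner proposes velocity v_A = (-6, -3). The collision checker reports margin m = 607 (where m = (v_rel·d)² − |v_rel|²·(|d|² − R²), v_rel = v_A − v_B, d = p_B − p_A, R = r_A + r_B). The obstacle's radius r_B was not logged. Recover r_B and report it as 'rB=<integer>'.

m = 607
d = (-11, -9);  v_rel = (-2, -3),  |v_rel|² = 13
v_rel×d = (-2)·(-9) − (-3)·(-11) = -15
since m = R²·13 − (-15)²:  R² = (225 + 607) / 13 = 64
R = √64 = 8  ⇒  r_B = 8 − 7 = 1

rB=1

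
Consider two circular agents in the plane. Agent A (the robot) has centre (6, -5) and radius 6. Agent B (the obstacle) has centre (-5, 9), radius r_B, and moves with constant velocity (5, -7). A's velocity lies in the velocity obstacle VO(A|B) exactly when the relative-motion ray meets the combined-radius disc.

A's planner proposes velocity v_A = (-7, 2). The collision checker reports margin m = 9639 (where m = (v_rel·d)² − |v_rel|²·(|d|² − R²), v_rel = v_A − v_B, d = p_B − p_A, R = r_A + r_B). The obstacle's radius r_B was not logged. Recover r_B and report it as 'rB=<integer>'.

m = 9639
d = (-11, 14);  v_rel = (-12, 9),  |v_rel|² = 225
v_rel×d = (-12)·(14) − (9)·(-11) = -69
since m = R²·225 − (-69)²:  R² = (4761 + 9639) / 225 = 64
R = √64 = 8  ⇒  r_B = 8 − 6 = 2

rB=2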